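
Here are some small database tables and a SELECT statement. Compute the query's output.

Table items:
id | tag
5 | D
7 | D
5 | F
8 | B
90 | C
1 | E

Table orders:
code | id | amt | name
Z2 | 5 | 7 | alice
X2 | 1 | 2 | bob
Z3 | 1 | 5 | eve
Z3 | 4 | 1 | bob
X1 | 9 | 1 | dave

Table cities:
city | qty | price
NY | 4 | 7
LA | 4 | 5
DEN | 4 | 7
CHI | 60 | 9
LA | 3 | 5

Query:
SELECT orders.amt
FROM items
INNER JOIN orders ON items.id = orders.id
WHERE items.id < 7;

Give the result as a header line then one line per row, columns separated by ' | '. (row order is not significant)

== RESULT ==
orders.amt
7
7
2
5

Derivation:
After JOIN orders (4 rows):
items.id | items.tag | orders.code | orders.id | orders.amt | orders.name
5 | D | Z2 | 5 | 7 | alice
5 | F | Z2 | 5 | 7 | alice
1 | E | X2 | 1 | 2 | bob
1 | E | Z3 | 1 | 5 | eve
After WHERE (4 rows):
items.id | items.tag | orders.code | orders.id | orders.amt | orders.name
5 | D | Z2 | 5 | 7 | alice
5 | F | Z2 | 5 | 7 | alice
1 | E | X2 | 1 | 2 | bob
1 | E | Z3 | 1 | 5 | eve
After SELECT (4 rows):
orders.amt
7
7
2
5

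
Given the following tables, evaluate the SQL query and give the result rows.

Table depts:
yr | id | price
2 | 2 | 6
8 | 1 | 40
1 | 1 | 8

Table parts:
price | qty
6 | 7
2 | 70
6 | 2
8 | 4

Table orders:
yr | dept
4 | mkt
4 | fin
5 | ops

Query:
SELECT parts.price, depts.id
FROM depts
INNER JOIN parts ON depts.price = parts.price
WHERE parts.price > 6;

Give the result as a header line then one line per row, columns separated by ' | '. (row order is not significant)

== RESULT ==
parts.price | depts.id
8 | 1

Derivation:
After JOIN parts (3 rows):
depts.yr | depts.id | depts.price | parts.price | parts.qty
2 | 2 | 6 | 6 | 7
2 | 2 | 6 | 6 | 2
1 | 1 | 8 | 8 | 4
After WHERE (1 rows):
depts.yr | depts.id | depts.price | parts.price | parts.qty
1 | 1 | 8 | 8 | 4
After SELECT (1 rows):
parts.price | depts.id
8 | 1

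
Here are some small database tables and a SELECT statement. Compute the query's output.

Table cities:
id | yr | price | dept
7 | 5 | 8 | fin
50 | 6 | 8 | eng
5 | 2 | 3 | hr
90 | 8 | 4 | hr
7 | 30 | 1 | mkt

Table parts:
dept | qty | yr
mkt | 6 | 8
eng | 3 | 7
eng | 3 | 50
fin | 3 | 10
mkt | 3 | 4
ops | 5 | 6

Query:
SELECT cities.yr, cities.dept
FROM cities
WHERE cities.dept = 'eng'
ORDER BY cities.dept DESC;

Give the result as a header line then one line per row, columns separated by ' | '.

After WHERE (1 rows):
cities.id | cities.yr | cities.price | cities.dept
50 | 6 | 8 | eng
After SELECT (1 rows):
cities.yr | cities.dept
6 | eng
After ORDER BY (1 rows):
cities.yr | cities.dept
6 | eng

== RESULT ==
cities.yr | cities.dept
6 | eng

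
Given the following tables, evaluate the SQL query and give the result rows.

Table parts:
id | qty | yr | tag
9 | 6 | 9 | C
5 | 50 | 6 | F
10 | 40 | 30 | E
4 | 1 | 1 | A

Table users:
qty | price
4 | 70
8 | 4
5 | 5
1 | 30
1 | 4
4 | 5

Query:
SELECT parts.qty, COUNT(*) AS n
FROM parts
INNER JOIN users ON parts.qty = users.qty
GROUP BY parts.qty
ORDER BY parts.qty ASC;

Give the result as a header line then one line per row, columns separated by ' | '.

After JOIN users (2 rows):
parts.id | parts.qty | parts.yr | parts.tag | users.qty | users.price
4 | 1 | 1 | A | 1 | 30
4 | 1 | 1 | A | 1 | 4
After GROUP BY (1 rows):
parts.qty | n
1 | 2
After ORDER BY (1 rows):
parts.qty | n
1 | 2

== RESULT ==
parts.qty | n
1 | 2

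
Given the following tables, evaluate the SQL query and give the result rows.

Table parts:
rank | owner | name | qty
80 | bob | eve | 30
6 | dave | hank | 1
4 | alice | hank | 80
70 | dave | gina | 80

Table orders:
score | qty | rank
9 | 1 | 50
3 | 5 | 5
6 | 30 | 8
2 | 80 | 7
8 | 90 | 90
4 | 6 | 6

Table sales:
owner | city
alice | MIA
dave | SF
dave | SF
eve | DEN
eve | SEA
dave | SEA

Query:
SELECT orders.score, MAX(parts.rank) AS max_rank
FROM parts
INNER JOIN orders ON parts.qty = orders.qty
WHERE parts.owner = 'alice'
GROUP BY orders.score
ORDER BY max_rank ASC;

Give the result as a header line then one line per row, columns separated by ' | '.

After JOIN orders (4 rows):
parts.rank | parts.owner | parts.name | parts.qty | orders.score | orders.qty | orders.rank
80 | bob | eve | 30 | 6 | 30 | 8
6 | dave | hank | 1 | 9 | 1 | 50
4 | alice | hank | 80 | 2 | 80 | 7
70 | dave | gina | 80 | 2 | 80 | 7
After WHERE (1 rows):
parts.rank | parts.owner | parts.name | parts.qty | orders.score | orders.qty | orders.rank
4 | alice | hank | 80 | 2 | 80 | 7
After GROUP BY (1 rows):
orders.score | max_rank
2 | 4
After ORDER BY (1 rows):
orders.score | max_rank
2 | 4

== RESULT ==
orders.score | max_rank
2 | 4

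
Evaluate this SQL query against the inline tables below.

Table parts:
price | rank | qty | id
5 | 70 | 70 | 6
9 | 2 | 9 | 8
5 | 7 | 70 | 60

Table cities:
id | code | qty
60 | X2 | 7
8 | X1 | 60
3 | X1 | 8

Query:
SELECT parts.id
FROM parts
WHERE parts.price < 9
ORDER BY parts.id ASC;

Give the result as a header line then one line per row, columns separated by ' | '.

After WHERE (2 rows):
parts.price | parts.rank | parts.qty | parts.id
5 | 70 | 70 | 6
5 | 7 | 70 | 60
After SELECT (2 rows):
parts.id
6
60
After ORDER BY (2 rows):
parts.id
6
60

== RESULT ==
parts.id
6
60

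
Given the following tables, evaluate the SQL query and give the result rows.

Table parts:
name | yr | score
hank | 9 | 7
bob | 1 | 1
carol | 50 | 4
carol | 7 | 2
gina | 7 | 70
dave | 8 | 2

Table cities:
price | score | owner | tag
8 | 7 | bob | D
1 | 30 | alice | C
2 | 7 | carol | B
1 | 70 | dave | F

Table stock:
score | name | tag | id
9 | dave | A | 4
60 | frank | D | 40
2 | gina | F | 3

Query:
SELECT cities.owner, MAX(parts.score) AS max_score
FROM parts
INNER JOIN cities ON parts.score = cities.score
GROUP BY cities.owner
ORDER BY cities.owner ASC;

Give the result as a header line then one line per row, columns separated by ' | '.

After JOIN cities (3 rows):
parts.name | parts.yr | parts.score | cities.price | cities.score | cities.owner | cities.tag
hank | 9 | 7 | 8 | 7 | bob | D
hank | 9 | 7 | 2 | 7 | carol | B
gina | 7 | 70 | 1 | 70 | dave | F
After GROUP BY (3 rows):
cities.owner | max_score
bob | 7
carol | 7
dave | 70
After ORDER BY (3 rows):
cities.owner | max_score
bob | 7
carol | 7
dave | 70

== RESULT ==
cities.owner | max_score
bob | 7
carol | 7
dave | 70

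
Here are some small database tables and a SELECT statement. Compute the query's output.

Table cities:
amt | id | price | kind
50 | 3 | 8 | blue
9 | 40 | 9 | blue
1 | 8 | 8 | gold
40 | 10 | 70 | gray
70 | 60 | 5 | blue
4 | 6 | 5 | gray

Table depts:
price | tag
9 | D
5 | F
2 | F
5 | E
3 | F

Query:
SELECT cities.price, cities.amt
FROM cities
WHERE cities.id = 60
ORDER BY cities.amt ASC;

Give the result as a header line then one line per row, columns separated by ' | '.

After WHERE (1 rows):
cities.amt | cities.id | cities.price | cities.kind
70 | 60 | 5 | blue
After SELECT (1 rows):
cities.price | cities.amt
5 | 70
After ORDER BY (1 rows):
cities.price | cities.amt
5 | 70

== RESULT ==
cities.price | cities.amt
5 | 70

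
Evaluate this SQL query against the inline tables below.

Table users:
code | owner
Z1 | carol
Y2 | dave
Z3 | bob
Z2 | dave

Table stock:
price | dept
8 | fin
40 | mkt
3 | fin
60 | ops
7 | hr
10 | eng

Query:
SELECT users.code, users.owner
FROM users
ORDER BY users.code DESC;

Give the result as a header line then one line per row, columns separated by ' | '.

After SELECT (4 rows):
users.code | users.owner
Z1 | carol
Y2 | dave
Z3 | bob
Z2 | dave
After ORDER BY (4 rows):
users.code | users.owner
Z3 | bob
Z2 | dave
Z1 | carol
Y2 | dave

== RESULT ==
users.code | users.owner
Z3 | bob
Z2 | dave
Z1 | carol
Y2 | dave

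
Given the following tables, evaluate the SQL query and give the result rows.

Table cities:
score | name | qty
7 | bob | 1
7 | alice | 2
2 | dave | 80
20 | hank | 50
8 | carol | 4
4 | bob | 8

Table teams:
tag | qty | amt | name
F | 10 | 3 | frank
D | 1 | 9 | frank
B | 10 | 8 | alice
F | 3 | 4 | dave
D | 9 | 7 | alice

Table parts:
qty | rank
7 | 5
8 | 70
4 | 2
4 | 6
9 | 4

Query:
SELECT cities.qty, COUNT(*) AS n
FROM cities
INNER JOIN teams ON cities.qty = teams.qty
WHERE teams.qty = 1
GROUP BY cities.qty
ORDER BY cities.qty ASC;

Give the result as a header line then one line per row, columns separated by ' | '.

After JOIN teams (1 rows):
cities.score | cities.name | cities.qty | teams.tag | teams.qty | teams.amt | teams.name
7 | bob | 1 | D | 1 | 9 | frank
After WHERE (1 rows):
cities.score | cities.name | cities.qty | teams.tag | teams.qty | teams.amt | teams.name
7 | bob | 1 | D | 1 | 9 | frank
After GROUP BY (1 rows):
cities.qty | n
1 | 1
After ORDER BY (1 rows):
cities.qty | n
1 | 1

== RESULT ==
cities.qty | n
1 | 1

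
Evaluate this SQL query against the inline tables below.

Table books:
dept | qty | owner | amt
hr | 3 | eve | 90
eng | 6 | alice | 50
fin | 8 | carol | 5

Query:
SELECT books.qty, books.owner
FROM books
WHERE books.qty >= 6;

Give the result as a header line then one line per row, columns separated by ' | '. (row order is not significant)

== RESULT ==
books.qty | books.owner
6 | alice
8 | carol

Derivation:
After WHERE (2 rows):
books.dept | books.qty | books.owner | books.amt
eng | 6 | alice | 50
fin | 8 | carol | 5
After SELECT (2 rows):
books.qty | books.owner
6 | alice
8 | carol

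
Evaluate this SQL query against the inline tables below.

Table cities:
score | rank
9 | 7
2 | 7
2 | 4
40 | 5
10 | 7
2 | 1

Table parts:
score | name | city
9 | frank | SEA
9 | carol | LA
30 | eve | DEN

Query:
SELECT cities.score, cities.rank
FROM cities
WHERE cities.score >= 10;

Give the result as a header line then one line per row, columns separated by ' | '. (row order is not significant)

== RESULT ==
cities.score | cities.rank
40 | 5
10 | 7

Derivation:
After WHERE (2 rows):
cities.score | cities.rank
40 | 5
10 | 7
After SELECT (2 rows):
cities.score | cities.rank
40 | 5
10 | 7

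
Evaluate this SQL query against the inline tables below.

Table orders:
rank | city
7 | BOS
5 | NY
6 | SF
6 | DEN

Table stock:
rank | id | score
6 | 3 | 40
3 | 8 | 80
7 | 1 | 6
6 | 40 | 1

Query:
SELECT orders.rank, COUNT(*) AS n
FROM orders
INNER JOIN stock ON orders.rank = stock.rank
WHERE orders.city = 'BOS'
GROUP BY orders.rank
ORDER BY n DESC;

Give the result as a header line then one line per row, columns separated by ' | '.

== RESULT ==
orders.rank | n
7 | 1

Derivation:
After JOIN stock (5 rows):
orders.rank | orders.city | stock.rank | stock.id | stock.score
7 | BOS | 7 | 1 | 6
6 | SF | 6 | 3 | 40
6 | SF | 6 | 40 | 1
6 | DEN | 6 | 3 | 40
6 | DEN | 6 | 40 | 1
After WHERE (1 rows):
orders.rank | orders.city | stock.rank | stock.id | stock.score
7 | BOS | 7 | 1 | 6
After GROUP BY (1 rows):
orders.rank | n
7 | 1
After ORDER BY (1 rows):
orders.rank | n
7 | 1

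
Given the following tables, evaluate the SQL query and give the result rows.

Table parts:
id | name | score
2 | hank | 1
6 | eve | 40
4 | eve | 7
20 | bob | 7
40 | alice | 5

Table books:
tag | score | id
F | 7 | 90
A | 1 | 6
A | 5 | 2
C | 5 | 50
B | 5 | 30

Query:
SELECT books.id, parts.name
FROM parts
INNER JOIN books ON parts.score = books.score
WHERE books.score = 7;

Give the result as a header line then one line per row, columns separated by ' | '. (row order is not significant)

== RESULT ==
books.id | parts.name
90 | eve
90 | bob

Derivation:
After JOIN books (6 rows):
parts.id | parts.name | parts.score | books.tag | books.score | books.id
2 | hank | 1 | A | 1 | 6
4 | eve | 7 | F | 7 | 90
20 | bob | 7 | F | 7 | 90
40 | alice | 5 | A | 5 | 2
40 | alice | 5 | C | 5 | 50
40 | alice | 5 | B | 5 | 30
After WHERE (2 rows):
parts.id | parts.name | parts.score | books.tag | books.score | books.id
4 | eve | 7 | F | 7 | 90
20 | bob | 7 | F | 7 | 90
After SELECT (2 rows):
books.id | parts.name
90 | eve
90 | bob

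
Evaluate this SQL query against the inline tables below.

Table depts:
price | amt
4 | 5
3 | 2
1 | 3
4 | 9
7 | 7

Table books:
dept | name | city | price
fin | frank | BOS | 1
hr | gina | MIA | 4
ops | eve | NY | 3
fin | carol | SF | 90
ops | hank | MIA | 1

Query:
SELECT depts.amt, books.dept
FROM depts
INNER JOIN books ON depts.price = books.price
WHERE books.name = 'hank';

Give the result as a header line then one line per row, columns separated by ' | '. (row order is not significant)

== RESULT ==
depts.amt | books.dept
3 | ops

Derivation:
After JOIN books (5 rows):
depts.price | depts.amt | books.dept | books.name | books.city | books.price
4 | 5 | hr | gina | MIA | 4
3 | 2 | ops | eve | NY | 3
1 | 3 | fin | frank | BOS | 1
1 | 3 | ops | hank | MIA | 1
4 | 9 | hr | gina | MIA | 4
After WHERE (1 rows):
depts.price | depts.amt | books.dept | books.name | books.city | books.price
1 | 3 | ops | hank | MIA | 1
After SELECT (1 rows):
depts.amt | books.dept
3 | ops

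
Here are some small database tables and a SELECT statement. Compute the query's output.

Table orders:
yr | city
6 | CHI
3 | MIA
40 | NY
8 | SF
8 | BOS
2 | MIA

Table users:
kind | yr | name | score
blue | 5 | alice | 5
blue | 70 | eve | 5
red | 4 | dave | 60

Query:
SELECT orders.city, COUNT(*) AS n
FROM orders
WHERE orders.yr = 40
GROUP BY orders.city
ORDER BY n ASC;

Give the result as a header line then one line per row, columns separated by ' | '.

== RESULT ==
orders.city | n
NY | 1

Derivation:
After WHERE (1 rows):
orders.yr | orders.city
40 | NY
After GROUP BY (1 rows):
orders.city | n
NY | 1
After ORDER BY (1 rows):
orders.city | n
NY | 1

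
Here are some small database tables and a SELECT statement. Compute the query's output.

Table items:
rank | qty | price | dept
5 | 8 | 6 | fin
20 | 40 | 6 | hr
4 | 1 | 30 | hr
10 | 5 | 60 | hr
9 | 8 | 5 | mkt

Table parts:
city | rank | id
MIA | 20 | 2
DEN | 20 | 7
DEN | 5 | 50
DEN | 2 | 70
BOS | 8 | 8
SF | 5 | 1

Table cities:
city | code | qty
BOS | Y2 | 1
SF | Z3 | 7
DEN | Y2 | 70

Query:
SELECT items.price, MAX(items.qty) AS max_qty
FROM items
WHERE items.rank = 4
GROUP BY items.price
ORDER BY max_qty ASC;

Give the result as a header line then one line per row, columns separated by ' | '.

After WHERE (1 rows):
items.rank | items.qty | items.price | items.dept
4 | 1 | 30 | hr
After GROUP BY (1 rows):
items.price | max_qty
30 | 1
After ORDER BY (1 rows):
items.price | max_qty
30 | 1

== RESULT ==
items.price | max_qty
30 | 1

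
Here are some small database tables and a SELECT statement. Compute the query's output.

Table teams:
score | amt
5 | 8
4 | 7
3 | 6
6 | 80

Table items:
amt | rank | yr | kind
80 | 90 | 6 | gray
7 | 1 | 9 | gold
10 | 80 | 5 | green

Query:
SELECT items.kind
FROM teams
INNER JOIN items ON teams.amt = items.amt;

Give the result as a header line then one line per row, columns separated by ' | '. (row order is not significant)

After JOIN items (2 rows):
teams.score | teams.amt | items.amt | items.rank | items.yr | items.kind
4 | 7 | 7 | 1 | 9 | gold
6 | 80 | 80 | 90 | 6 | gray
After SELECT (2 rows):
items.kind
gold
gray

== RESULT ==
items.kind
gold
gray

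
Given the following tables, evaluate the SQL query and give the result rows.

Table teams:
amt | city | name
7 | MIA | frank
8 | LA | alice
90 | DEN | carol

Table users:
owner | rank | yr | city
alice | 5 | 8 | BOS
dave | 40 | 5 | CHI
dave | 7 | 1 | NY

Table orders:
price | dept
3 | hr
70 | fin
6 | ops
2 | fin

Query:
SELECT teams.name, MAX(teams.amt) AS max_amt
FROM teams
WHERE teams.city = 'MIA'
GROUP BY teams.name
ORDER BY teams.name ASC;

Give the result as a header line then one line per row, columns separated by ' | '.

After WHERE (1 rows):
teams.amt | teams.city | teams.name
7 | MIA | frank
After GROUP BY (1 rows):
teams.name | max_amt
frank | 7
After ORDER BY (1 rows):
teams.name | max_amt
frank | 7

== RESULT ==
teams.name | max_amt
frank | 7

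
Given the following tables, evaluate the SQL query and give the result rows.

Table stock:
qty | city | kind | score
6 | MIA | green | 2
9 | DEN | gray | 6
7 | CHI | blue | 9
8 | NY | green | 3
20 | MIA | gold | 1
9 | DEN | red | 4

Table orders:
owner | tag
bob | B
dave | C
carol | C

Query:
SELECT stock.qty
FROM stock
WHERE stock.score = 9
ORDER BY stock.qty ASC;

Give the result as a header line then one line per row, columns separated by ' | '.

== RESULT ==
stock.qty
7

Derivation:
After WHERE (1 rows):
stock.qty | stock.city | stock.kind | stock.score
7 | CHI | blue | 9
After SELECT (1 rows):
stock.qty
7
After ORDER BY (1 rows):
stock.qty
7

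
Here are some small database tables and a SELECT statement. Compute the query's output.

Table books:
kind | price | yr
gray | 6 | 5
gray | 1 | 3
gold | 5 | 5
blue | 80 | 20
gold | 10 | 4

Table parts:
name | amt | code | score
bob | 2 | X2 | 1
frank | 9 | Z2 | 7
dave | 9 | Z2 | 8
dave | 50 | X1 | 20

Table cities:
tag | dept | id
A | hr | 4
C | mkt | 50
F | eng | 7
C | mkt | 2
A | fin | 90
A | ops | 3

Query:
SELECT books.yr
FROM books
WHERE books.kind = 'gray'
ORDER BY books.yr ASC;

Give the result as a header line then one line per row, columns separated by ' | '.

== RESULT ==
books.yr
3
5

Derivation:
After WHERE (2 rows):
books.kind | books.price | books.yr
gray | 6 | 5
gray | 1 | 3
After SELECT (2 rows):
books.yr
5
3
After ORDER BY (2 rows):
books.yr
3
5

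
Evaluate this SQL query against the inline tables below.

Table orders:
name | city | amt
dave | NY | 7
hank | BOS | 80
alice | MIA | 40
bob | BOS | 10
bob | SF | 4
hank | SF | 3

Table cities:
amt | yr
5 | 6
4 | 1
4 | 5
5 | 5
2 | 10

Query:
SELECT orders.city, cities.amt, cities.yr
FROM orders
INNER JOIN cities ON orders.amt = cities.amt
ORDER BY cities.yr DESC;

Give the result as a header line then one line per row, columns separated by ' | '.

== RESULT ==
orders.city | cities.amt | cities.yr
SF | 4 | 5
SF | 4 | 1

Derivation:
After JOIN cities (2 rows):
orders.name | orders.city | orders.amt | cities.amt | cities.yr
bob | SF | 4 | 4 | 1
bob | SF | 4 | 4 | 5
After SELECT (2 rows):
orders.city | cities.amt | cities.yr
SF | 4 | 1
SF | 4 | 5
After ORDER BY (2 rows):
orders.city | cities.amt | cities.yr
SF | 4 | 5
SF | 4 | 1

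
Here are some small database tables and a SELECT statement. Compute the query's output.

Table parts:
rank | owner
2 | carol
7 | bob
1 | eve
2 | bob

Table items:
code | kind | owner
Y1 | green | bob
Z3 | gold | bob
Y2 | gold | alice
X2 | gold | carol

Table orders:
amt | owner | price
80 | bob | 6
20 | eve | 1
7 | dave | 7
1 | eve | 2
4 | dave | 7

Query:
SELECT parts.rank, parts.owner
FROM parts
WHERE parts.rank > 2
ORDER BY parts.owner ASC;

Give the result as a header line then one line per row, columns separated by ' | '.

== RESULT ==
parts.rank | parts.owner
7 | bob

Derivation:
After WHERE (1 rows):
parts.rank | parts.owner
7 | bob
After SELECT (1 rows):
parts.rank | parts.owner
7 | bob
After ORDER BY (1 rows):
parts.rank | parts.owner
7 | bob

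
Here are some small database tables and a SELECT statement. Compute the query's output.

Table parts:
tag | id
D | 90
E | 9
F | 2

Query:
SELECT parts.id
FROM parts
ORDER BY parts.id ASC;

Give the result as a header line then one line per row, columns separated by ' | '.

== RESULT ==
parts.id
2
9
90

Derivation:
After SELECT (3 rows):
parts.id
90
9
2
After ORDER BY (3 rows):
parts.id
2
9
90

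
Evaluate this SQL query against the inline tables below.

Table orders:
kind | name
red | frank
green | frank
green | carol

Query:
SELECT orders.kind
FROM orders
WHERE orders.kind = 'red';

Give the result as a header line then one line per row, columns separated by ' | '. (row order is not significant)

== RESULT ==
orders.kind
red

Derivation:
After WHERE (1 rows):
orders.kind | orders.name
red | frank
After SELECT (1 rows):
orders.kind
red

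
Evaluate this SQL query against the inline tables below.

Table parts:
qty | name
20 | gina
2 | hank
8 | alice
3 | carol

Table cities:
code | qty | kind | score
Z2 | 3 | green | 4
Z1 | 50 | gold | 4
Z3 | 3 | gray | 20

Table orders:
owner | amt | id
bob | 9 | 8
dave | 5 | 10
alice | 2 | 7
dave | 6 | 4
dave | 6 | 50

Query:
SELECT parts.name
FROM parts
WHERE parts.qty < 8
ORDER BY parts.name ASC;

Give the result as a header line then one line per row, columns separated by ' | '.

After WHERE (2 rows):
parts.qty | parts.name
2 | hank
3 | carol
After SELECT (2 rows):
parts.name
hank
carol
After ORDER BY (2 rows):
parts.name
carol
hank

== RESULT ==
parts.name
carol
hank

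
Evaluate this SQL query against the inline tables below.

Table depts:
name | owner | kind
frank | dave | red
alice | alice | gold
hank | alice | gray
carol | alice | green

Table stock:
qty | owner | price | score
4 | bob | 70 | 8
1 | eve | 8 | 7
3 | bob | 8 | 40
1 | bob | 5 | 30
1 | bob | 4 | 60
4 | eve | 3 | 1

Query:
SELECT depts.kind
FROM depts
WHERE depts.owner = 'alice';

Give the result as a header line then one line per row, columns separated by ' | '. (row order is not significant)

== RESULT ==
depts.kind
gold
gray
green

Derivation:
After WHERE (3 rows):
depts.name | depts.owner | depts.kind
alice | alice | gold
hank | alice | gray
carol | alice | green
After SELECT (3 rows):
depts.kind
gold
gray
green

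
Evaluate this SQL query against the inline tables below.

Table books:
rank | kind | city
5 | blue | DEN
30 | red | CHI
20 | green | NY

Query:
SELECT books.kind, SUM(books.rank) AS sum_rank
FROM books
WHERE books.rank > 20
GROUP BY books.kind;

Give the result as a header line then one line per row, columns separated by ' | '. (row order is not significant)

After WHERE (1 rows):
books.rank | books.kind | books.city
30 | red | CHI
After GROUP BY (1 rows):
books.kind | sum_rank
red | 30

== RESULT ==
books.kind | sum_rank
red | 30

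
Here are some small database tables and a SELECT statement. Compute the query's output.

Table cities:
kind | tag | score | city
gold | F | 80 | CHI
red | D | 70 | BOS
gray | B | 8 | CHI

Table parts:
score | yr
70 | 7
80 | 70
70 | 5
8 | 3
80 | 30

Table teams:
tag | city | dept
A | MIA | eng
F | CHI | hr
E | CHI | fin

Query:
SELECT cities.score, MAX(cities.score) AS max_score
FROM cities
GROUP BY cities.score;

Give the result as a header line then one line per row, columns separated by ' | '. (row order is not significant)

After GROUP BY (3 rows):
cities.score | max_score
80 | 80
70 | 70
8 | 8

== RESULT ==
cities.score | max_score
80 | 80
70 | 70
8 | 8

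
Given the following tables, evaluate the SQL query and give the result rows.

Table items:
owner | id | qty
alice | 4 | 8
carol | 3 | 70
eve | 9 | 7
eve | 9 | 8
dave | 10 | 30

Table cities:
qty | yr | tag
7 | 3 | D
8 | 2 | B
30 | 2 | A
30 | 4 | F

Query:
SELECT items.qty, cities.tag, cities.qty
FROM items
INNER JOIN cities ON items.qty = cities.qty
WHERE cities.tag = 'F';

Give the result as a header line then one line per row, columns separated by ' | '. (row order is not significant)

== RESULT ==
items.qty | cities.tag | cities.qty
30 | F | 30

Derivation:
After JOIN cities (5 rows):
items.owner | items.id | items.qty | cities.qty | cities.yr | cities.tag
alice | 4 | 8 | 8 | 2 | B
eve | 9 | 7 | 7 | 3 | D
eve | 9 | 8 | 8 | 2 | B
dave | 10 | 30 | 30 | 2 | A
dave | 10 | 30 | 30 | 4 | F
After WHERE (1 rows):
items.owner | items.id | items.qty | cities.qty | cities.yr | cities.tag
dave | 10 | 30 | 30 | 4 | F
After SELECT (1 rows):
items.qty | cities.tag | cities.qty
30 | F | 30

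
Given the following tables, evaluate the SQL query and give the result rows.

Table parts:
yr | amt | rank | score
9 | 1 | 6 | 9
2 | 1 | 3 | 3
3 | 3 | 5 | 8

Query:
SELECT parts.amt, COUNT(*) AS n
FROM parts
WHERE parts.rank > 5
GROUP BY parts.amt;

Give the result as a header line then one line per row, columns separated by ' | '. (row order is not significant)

After WHERE (1 rows):
parts.yr | parts.amt | parts.rank | parts.score
9 | 1 | 6 | 9
After GROUP BY (1 rows):
parts.amt | n
1 | 1

== RESULT ==
parts.amt | n
1 | 1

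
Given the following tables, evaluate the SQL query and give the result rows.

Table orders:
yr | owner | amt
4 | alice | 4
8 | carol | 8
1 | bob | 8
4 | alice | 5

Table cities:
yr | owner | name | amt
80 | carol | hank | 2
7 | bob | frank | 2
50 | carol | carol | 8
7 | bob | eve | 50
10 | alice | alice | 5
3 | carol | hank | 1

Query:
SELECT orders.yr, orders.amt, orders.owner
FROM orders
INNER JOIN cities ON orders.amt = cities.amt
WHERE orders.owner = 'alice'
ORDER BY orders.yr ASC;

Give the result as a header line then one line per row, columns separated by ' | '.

After JOIN cities (3 rows):
orders.yr | orders.owner | orders.amt | cities.yr | cities.owner | cities.name | cities.amt
8 | carol | 8 | 50 | carol | carol | 8
1 | bob | 8 | 50 | carol | carol | 8
4 | alice | 5 | 10 | alice | alice | 5
After WHERE (1 rows):
orders.yr | orders.owner | orders.amt | cities.yr | cities.owner | cities.name | cities.amt
4 | alice | 5 | 10 | alice | alice | 5
After SELECT (1 rows):
orders.yr | orders.amt | orders.owner
4 | 5 | alice
After ORDER BY (1 rows):
orders.yr | orders.amt | orders.owner
4 | 5 | alice

== RESULT ==
orders.yr | orders.amt | orders.owner
4 | 5 | alice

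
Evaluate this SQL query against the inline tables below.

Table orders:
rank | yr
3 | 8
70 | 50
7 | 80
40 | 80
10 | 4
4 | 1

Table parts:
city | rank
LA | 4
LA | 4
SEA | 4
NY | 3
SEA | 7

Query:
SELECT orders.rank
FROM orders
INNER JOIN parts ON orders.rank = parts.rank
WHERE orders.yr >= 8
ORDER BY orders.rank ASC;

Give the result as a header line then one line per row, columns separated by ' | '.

After JOIN parts (5 rows):
orders.rank | orders.yr | parts.city | parts.rank
3 | 8 | NY | 3
7 | 80 | SEA | 7
4 | 1 | LA | 4
4 | 1 | LA | 4
4 | 1 | SEA | 4
After WHERE (2 rows):
orders.rank | orders.yr | parts.city | parts.rank
3 | 8 | NY | 3
7 | 80 | SEA | 7
After SELECT (2 rows):
orders.rank
3
7
After ORDER BY (2 rows):
orders.rank
3
7

== RESULT ==
orders.rank
3
7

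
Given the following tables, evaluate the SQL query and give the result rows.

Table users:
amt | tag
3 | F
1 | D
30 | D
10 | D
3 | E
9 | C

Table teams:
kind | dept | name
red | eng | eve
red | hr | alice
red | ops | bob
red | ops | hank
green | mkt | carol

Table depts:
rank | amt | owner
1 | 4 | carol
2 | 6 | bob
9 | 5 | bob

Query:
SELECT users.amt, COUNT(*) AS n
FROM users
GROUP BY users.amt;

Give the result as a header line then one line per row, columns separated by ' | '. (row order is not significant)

== RESULT ==
users.amt | n
3 | 2
1 | 1
30 | 1
10 | 1
9 | 1

Derivation:
After GROUP BY (5 rows):
users.amt | n
3 | 2
1 | 1
30 | 1
10 | 1
9 | 1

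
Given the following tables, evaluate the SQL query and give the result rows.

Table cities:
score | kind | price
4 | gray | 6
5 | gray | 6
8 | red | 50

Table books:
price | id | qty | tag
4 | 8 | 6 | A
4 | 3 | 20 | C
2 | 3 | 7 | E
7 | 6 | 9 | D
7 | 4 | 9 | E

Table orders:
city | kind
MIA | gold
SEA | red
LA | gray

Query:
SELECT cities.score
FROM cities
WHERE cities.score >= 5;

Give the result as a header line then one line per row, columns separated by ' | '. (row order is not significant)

After WHERE (2 rows):
cities.score | cities.kind | cities.price
5 | gray | 6
8 | red | 50
After SELECT (2 rows):
cities.score
5
8

== RESULT ==
cities.score
5
8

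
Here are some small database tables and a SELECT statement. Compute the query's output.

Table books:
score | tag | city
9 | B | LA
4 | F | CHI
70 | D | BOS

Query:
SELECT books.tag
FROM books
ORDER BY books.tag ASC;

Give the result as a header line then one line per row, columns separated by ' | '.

After SELECT (3 rows):
books.tag
B
F
D
After ORDER BY (3 rows):
books.tag
B
D
F

== RESULT ==
books.tag
B
D
F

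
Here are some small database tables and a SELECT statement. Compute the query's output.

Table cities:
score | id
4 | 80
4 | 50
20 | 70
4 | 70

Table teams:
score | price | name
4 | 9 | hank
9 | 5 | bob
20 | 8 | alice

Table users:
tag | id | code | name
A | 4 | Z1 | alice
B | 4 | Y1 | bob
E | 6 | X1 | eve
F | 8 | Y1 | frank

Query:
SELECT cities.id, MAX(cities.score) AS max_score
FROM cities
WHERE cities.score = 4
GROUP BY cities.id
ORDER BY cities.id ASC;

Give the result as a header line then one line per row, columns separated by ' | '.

After WHERE (3 rows):
cities.score | cities.id
4 | 80
4 | 50
4 | 70
After GROUP BY (3 rows):
cities.id | max_score
80 | 4
50 | 4
70 | 4
After ORDER BY (3 rows):
cities.id | max_score
50 | 4
70 | 4
80 | 4

== RESULT ==
cities.id | max_score
50 | 4
70 | 4
80 | 4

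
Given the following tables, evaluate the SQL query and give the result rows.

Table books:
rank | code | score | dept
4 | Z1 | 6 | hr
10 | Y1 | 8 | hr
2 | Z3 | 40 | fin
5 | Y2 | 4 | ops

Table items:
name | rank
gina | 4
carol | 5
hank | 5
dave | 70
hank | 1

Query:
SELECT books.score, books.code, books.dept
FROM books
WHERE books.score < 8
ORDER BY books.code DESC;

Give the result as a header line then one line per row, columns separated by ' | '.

== RESULT ==
books.score | books.code | books.dept
6 | Z1 | hr
4 | Y2 | ops

Derivation:
After WHERE (2 rows):
books.rank | books.code | books.score | books.dept
4 | Z1 | 6 | hr
5 | Y2 | 4 | ops
After SELECT (2 rows):
books.score | books.code | books.dept
6 | Z1 | hr
4 | Y2 | ops
After ORDER BY (2 rows):
books.score | books.code | books.dept
6 | Z1 | hr
4 | Y2 | ops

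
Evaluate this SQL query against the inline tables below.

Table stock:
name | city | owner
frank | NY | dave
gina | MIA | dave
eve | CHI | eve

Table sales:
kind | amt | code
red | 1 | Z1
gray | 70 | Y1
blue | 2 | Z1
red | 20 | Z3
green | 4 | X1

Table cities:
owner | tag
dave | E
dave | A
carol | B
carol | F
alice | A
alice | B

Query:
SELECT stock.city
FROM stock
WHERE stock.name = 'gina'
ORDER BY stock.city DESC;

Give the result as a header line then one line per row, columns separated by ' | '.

== RESULT ==
stock.city
MIA

Derivation:
After WHERE (1 rows):
stock.name | stock.city | stock.owner
gina | MIA | dave
After SELECT (1 rows):
stock.city
MIA
After ORDER BY (1 rows):
stock.city
MIA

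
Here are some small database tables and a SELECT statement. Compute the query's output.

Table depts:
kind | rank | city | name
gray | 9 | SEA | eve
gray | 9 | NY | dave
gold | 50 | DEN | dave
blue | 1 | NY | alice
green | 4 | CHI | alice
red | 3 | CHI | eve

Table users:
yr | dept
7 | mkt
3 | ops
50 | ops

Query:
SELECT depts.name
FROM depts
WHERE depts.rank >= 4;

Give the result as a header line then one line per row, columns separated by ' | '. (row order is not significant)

== RESULT ==
depts.name
eve
dave
dave
alice

Derivation:
After WHERE (4 rows):
depts.kind | depts.rank | depts.city | depts.name
gray | 9 | SEA | eve
gray | 9 | NY | dave
gold | 50 | DEN | dave
green | 4 | CHI | alice
After SELECT (4 rows):
depts.name
eve
dave
dave
alice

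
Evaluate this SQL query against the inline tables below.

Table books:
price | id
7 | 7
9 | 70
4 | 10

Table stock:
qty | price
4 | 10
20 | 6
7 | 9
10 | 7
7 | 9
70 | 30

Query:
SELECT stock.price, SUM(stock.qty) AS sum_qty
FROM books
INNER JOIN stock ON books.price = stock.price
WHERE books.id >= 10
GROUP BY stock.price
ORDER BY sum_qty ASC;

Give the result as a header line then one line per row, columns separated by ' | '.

After JOIN stock (3 rows):
books.price | books.id | stock.qty | stock.price
7 | 7 | 10 | 7
9 | 70 | 7 | 9
9 | 70 | 7 | 9
After WHERE (2 rows):
books.price | books.id | stock.qty | stock.price
9 | 70 | 7 | 9
9 | 70 | 7 | 9
After GROUP BY (1 rows):
stock.price | sum_qty
9 | 14
After ORDER BY (1 rows):
stock.price | sum_qty
9 | 14

== RESULT ==
stock.price | sum_qty
9 | 14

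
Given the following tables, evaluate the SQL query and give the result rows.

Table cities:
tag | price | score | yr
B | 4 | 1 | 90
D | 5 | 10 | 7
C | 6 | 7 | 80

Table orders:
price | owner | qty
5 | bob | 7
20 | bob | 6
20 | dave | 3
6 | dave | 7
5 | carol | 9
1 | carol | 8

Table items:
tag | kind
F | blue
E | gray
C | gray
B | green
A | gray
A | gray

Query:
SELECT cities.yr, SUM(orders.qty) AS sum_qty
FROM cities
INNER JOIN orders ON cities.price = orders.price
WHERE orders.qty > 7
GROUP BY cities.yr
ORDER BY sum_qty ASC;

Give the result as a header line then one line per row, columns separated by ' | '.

After JOIN orders (3 rows):
cities.tag | cities.price | cities.score | cities.yr | orders.price | orders.owner | orders.qty
D | 5 | 10 | 7 | 5 | bob | 7
D | 5 | 10 | 7 | 5 | carol | 9
C | 6 | 7 | 80 | 6 | dave | 7
After WHERE (1 rows):
cities.tag | cities.price | cities.score | cities.yr | orders.price | orders.owner | orders.qty
D | 5 | 10 | 7 | 5 | carol | 9
After GROUP BY (1 rows):
cities.yr | sum_qty
7 | 9
After ORDER BY (1 rows):
cities.yr | sum_qty
7 | 9

== RESULT ==
cities.yr | sum_qty
7 | 9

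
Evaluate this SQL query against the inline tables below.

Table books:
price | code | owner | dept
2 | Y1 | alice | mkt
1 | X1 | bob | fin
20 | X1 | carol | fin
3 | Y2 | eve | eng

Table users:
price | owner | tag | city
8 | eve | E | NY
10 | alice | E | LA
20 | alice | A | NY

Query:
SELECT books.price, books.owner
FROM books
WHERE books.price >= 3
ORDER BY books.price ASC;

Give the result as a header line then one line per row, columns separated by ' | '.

== RESULT ==
books.price | books.owner
3 | eve
20 | carol

Derivation:
After WHERE (2 rows):
books.price | books.code | books.owner | books.dept
20 | X1 | carol | fin
3 | Y2 | eve | eng
After SELECT (2 rows):
books.price | books.owner
20 | carol
3 | eve
After ORDER BY (2 rows):
books.price | books.owner
3 | eve
20 | carol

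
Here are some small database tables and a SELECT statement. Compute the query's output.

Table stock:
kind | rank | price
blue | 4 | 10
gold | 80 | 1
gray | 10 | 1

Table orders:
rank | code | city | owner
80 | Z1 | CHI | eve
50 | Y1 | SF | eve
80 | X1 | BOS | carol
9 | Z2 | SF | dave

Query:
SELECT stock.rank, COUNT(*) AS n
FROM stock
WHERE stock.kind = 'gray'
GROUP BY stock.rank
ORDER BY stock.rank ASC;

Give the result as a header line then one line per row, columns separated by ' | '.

== RESULT ==
stock.rank | n
10 | 1

Derivation:
After WHERE (1 rows):
stock.kind | stock.rank | stock.price
gray | 10 | 1
After GROUP BY (1 rows):
stock.rank | n
10 | 1
After ORDER BY (1 rows):
stock.rank | n
10 | 1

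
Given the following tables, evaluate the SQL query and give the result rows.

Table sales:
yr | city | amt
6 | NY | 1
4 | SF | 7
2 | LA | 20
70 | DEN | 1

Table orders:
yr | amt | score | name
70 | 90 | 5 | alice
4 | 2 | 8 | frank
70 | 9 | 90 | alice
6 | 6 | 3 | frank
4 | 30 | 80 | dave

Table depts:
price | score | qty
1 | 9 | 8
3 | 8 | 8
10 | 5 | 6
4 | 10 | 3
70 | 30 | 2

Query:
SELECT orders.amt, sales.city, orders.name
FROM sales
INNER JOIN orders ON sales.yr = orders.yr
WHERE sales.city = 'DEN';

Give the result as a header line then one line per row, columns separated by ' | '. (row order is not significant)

After JOIN orders (5 rows):
sales.yr | sales.city | sales.amt | orders.yr | orders.amt | orders.score | orders.name
6 | NY | 1 | 6 | 6 | 3 | frank
4 | SF | 7 | 4 | 2 | 8 | frank
4 | SF | 7 | 4 | 30 | 80 | dave
70 | DEN | 1 | 70 | 90 | 5 | alice
70 | DEN | 1 | 70 | 9 | 90 | alice
After WHERE (2 rows):
sales.yr | sales.city | sales.amt | orders.yr | orders.amt | orders.score | orders.name
70 | DEN | 1 | 70 | 90 | 5 | alice
70 | DEN | 1 | 70 | 9 | 90 | alice
After SELECT (2 rows):
orders.amt | sales.city | orders.name
90 | DEN | alice
9 | DEN | alice

== RESULT ==
orders.amt | sales.city | orders.name
90 | DEN | alice
9 | DEN | alice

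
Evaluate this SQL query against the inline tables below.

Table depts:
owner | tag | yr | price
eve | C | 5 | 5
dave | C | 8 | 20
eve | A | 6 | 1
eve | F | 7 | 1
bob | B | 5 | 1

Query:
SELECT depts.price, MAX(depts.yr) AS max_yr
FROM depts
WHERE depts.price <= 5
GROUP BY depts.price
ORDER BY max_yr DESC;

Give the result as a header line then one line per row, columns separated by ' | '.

== RESULT ==
depts.price | max_yr
1 | 7
5 | 5

Derivation:
After WHERE (4 rows):
depts.owner | depts.tag | depts.yr | depts.price
eve | C | 5 | 5
eve | A | 6 | 1
eve | F | 7 | 1
bob | B | 5 | 1
After GROUP BY (2 rows):
depts.price | max_yr
5 | 5
1 | 7
After ORDER BY (2 rows):
depts.price | max_yr
1 | 7
5 | 5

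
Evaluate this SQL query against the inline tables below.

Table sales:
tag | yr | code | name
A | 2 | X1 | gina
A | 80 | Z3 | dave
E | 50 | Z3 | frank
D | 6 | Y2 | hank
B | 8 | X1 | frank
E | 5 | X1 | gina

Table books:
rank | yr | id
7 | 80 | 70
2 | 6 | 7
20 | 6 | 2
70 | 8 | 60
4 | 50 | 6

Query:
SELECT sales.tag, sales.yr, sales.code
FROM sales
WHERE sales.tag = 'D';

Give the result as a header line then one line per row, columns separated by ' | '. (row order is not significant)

== RESULT ==
sales.tag | sales.yr | sales.code
D | 6 | Y2

Derivation:
After WHERE (1 rows):
sales.tag | sales.yr | sales.code | sales.name
D | 6 | Y2 | hank
After SELECT (1 rows):
sales.tag | sales.yr | sales.code
D | 6 | Y2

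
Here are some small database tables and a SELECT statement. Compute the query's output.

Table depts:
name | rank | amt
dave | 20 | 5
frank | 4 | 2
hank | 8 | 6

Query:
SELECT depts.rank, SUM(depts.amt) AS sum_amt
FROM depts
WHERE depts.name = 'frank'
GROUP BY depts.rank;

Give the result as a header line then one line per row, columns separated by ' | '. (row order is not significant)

== RESULT ==
depts.rank | sum_amt
4 | 2

Derivation:
After WHERE (1 rows):
depts.name | depts.rank | depts.amt
frank | 4 | 2
After GROUP BY (1 rows):
depts.rank | sum_amt
4 | 2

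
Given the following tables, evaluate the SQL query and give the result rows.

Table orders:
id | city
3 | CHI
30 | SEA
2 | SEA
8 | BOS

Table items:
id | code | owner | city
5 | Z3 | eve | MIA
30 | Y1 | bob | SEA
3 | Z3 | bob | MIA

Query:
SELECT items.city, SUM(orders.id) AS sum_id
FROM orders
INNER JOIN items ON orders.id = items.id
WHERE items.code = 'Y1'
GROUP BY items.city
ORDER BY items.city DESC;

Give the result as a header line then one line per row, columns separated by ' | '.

After JOIN items (2 rows):
orders.id | orders.city | items.id | items.code | items.owner | items.city
3 | CHI | 3 | Z3 | bob | MIA
30 | SEA | 30 | Y1 | bob | SEA
After WHERE (1 rows):
orders.id | orders.city | items.id | items.code | items.owner | items.city
30 | SEA | 30 | Y1 | bob | SEA
After GROUP BY (1 rows):
items.city | sum_id
SEA | 30
After ORDER BY (1 rows):
items.city | sum_id
SEA | 30

== RESULT ==
items.city | sum_id
SEA | 30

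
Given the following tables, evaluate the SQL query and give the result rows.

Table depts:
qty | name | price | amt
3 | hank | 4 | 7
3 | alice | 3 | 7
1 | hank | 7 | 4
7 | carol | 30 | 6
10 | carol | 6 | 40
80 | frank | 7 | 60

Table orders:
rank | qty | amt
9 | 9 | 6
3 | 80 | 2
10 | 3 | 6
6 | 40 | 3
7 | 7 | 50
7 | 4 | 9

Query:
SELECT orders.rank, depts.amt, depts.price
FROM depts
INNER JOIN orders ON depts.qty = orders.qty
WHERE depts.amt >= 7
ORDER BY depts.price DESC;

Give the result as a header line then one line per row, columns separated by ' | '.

After JOIN orders (4 rows):
depts.qty | depts.name | depts.price | depts.amt | orders.rank | orders.qty | orders.amt
3 | hank | 4 | 7 | 10 | 3 | 6
3 | alice | 3 | 7 | 10 | 3 | 6
7 | carol | 30 | 6 | 7 | 7 | 50
80 | frank | 7 | 60 | 3 | 80 | 2
After WHERE (3 rows):
depts.qty | depts.name | depts.price | depts.amt | orders.rank | orders.qty | orders.amt
3 | hank | 4 | 7 | 10 | 3 | 6
3 | alice | 3 | 7 | 10 | 3 | 6
80 | frank | 7 | 60 | 3 | 80 | 2
After SELECT (3 rows):
orders.rank | depts.amt | depts.price
10 | 7 | 4
10 | 7 | 3
3 | 60 | 7
After ORDER BY (3 rows):
orders.rank | depts.amt | depts.price
3 | 60 | 7
10 | 7 | 4
10 | 7 | 3

== RESULT ==
orders.rank | depts.amt | depts.price
3 | 60 | 7
10 | 7 | 4
10 | 7 | 3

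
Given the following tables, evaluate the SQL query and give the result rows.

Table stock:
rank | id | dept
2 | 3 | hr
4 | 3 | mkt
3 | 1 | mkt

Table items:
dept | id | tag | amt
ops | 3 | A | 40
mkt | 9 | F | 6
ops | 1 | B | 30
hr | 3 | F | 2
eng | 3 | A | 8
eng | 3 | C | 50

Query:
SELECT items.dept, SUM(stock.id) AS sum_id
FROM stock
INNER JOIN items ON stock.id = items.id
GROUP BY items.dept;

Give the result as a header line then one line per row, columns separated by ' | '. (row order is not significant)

After JOIN items (9 rows):
stock.rank | stock.id | stock.dept | items.dept | items.id | items.tag | items.amt
2 | 3 | hr | ops | 3 | A | 40
2 | 3 | hr | hr | 3 | F | 2
2 | 3 | hr | eng | 3 | A | 8
2 | 3 | hr | eng | 3 | C | 50
4 | 3 | mkt | ops | 3 | A | 40
4 | 3 | mkt | hr | 3 | F | 2
4 | 3 | mkt | eng | 3 | A | 8
4 | 3 | mkt | eng | 3 | C | 50
3 | 1 | mkt | ops | 1 | B | 30
After GROUP BY (3 rows):
items.dept | sum_id
ops | 7
hr | 6
eng | 12

== RESULT ==
items.dept | sum_id
ops | 7
hr | 6
eng | 12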